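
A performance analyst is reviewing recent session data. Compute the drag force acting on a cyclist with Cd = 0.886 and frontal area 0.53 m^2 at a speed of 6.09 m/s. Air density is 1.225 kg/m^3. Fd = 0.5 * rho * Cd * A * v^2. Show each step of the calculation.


Step 1: v^2 = 37.0881
Step 2: Fd = 0.5 * 1.225 * 0.886 * 0.53 * 37.0881
= 10.667 N

10.667 N


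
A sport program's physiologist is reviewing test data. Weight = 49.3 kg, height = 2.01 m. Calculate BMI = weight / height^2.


height^2 = 2.01^2 = 4.0401
BMI = 49.3 / 4.0401 = 12.2 kg/m^2

12.2 kg/m^2


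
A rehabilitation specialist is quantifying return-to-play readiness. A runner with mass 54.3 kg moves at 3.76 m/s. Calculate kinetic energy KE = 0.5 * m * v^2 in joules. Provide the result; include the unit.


v^2 = 3.76^2 = 14.1376
KE = 0.5 * 54.3 * 14.1376
= 383.84 J

383.84 J


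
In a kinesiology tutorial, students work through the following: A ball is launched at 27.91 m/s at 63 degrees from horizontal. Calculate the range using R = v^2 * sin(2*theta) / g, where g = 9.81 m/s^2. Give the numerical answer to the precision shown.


sin(2 * 63) = sin(126) = 0.809017
v^2 = 27.91^2 = 778.9681
R = 778.9681 * 0.809017 / 9.81
= 64.24 m

64.24 m


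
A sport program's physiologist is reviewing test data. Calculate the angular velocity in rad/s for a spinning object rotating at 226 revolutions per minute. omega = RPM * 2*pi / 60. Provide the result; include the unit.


omega = RPM * 2*pi / 60
= 226 * 6.28318531 / 60
= 23.667 rad/s

23.667 rad/s


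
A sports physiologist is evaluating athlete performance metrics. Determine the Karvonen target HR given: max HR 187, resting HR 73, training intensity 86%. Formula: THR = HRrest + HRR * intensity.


HRR = HRmax - HRrest = 187 - 73 = 114
THR = 73 + 114 * 0.86
= 171.04 bpm

171.04 bpm


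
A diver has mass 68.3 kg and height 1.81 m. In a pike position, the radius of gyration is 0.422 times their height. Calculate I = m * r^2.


r = 0.422 * 1.81 = 0.76382 m
I = m * r^2 = 68.3 * 0.583421 = 39.848 kg*m^2

39.848 kg*m^2


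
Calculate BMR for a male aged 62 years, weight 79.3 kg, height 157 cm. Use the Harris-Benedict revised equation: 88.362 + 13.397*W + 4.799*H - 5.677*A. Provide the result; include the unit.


Substituting values:
W term = 13.397 * 79.3 = 1062.3821
H term = 4.799 * 157 = 753.443
A term = 5.677 * 62 = 351.974
BMR = 1552.21 kcal/day

1552.21 kcal/day


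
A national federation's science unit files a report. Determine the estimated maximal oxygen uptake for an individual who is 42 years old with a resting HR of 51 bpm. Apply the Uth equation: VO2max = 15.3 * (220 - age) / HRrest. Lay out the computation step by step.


HRmax = 220 - 42 = 178
VO2max = 15.3 * (178 / 51)
= 15.3 * 3.4902
= 53.4 mL/kg/min

53.4 mL/kg/min


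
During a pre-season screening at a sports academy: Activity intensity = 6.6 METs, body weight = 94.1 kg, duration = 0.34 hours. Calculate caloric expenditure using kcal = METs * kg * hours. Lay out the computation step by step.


kcal = 6.6 * 94.1 * 0.34
= 621.06 * 0.34
= 211.16 kcal

211.16 kcal


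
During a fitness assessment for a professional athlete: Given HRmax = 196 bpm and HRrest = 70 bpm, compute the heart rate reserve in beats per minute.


Heart rate reserve = maximum HR minus resting HR
HRR = 196 - 70 = 126 bpm

126 bpm


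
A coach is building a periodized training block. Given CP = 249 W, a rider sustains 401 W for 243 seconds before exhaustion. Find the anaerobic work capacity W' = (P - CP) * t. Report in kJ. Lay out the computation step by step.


Excess power = 401 - 249 = 152 W
Work above CP = 152 * 243 = 36936 J
W' = 36.936 kJ

36.936 kJ


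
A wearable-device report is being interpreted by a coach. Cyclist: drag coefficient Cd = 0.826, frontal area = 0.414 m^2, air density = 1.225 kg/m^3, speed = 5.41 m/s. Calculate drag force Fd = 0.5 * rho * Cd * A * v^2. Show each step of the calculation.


v^2 = 5.41^2 = 29.2681
Fd = 0.5 * 1.225 * 0.826 * 0.414 * 29.2681
= 6.13 N

6.13 N


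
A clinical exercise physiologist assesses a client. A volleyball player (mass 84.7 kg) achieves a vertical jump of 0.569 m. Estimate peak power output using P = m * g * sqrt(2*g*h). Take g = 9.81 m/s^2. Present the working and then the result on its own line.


2 * g * h = 2 * 9.81 * 0.569 = 11.16378
sqrt(11.16378) = 3.341224 m/s
P = 84.7 * 9.81 * 3.341224 = 2776.25 W

2776.25 W


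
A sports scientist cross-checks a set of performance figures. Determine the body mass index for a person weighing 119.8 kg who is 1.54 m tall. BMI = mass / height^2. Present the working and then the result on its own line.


BMI = mass / height^2
= 119.8 / 1.54^2
= 119.8 / 2.3716
= 50.51 kg/m^2

50.51 kg/m^2


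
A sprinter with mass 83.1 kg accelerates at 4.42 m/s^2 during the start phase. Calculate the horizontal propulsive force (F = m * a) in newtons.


F = m * a
= 83.1 * 4.42
= 367.3 N

367.3 N


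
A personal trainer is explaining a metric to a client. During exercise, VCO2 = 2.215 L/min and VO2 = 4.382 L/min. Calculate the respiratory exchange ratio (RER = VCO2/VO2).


RER = VCO2 / VO2
= 2.215 / 4.382
= 0.5055

0.5055


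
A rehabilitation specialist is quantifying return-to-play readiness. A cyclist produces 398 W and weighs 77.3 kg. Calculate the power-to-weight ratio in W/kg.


P/W = power / mass
= 398 / 77.3
= 5.149 W/kg

5.149 W/kg


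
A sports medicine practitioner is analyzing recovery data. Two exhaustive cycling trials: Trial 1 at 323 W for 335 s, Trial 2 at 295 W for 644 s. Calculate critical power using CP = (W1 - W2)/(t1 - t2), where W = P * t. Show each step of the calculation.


W1 = 323 * 335 = 108205 J
W2 = 295 * 644 = 189980 J
CP = (108205 - 189980) / (335 - 644)
= -81775 / -309
= 264.64 W

264.64 W


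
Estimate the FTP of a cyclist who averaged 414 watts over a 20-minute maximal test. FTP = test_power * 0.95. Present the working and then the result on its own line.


FTP = 414 * 0.95 = 393.3 W

393.3 W


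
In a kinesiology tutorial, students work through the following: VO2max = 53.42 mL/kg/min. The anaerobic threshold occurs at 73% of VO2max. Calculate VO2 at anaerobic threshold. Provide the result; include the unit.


AT fraction = 73 / 100 = 0.73
AT VO2 = 53.42 * 0.73
= 39.0 mL/kg/min

39.0 mL/kg/min


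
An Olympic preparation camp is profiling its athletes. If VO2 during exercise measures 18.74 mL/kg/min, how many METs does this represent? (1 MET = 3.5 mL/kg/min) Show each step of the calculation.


METs = VO2 / 3.5 = 18.74 / 3.5 = 5.35

5.35 METs


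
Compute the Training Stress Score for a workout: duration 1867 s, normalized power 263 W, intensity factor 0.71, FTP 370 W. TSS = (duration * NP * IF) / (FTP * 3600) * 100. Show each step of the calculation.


Product = 1867 * 263 * 0.71 = 348624.91
Base = 370 * 3600 = 1332000
TSS = 348624.91 / 1332000 * 100 = 26.17

26.17 TSS


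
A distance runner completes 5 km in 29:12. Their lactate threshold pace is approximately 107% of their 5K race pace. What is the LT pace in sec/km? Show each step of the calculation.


Convert to seconds: 29 min 12 s = 1752 s
Pace per km = 1752 / 5 = 350.4 s/km
LT pace = 350.4 * 1.07 = 374.93 s/km

374.93 s/km


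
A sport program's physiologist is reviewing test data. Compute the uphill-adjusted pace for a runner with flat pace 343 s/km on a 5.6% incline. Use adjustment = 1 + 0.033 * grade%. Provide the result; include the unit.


Adjustment factor = 1 + 0.033 * 5.6 = 1.1848
Grade-adjusted pace = 343 * 1.1848 = 406.39 s/km

406.39 s/km


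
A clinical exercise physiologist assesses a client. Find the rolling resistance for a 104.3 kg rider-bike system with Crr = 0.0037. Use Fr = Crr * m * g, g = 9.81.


m * g = 104.3 * 9.81 = 1023.183 N
Fr = 0.0037 * 1023.183 = 3.786 N

3.786 N


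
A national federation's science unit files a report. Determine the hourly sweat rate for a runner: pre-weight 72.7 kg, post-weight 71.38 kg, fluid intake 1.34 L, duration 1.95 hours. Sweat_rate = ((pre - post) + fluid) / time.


Mass lost = 72.7 - 71.38 = 1.32 kg
Add fluid consumed: 1.32 + 1.34 = 2.66 L total sweat
Sweat rate = 2.66 / 1.95 = 1.364 L/h

1.364 L/h


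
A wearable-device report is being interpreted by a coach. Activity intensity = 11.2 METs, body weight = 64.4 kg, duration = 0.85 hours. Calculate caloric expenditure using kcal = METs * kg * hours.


kcal = 11.2 * 64.4 * 0.85
= 721.28 * 0.85
= 613.09 kcal

613.09 kcal


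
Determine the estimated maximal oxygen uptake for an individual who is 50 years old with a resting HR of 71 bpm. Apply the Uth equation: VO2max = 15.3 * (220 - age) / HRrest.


HRmax = 220 - 50 = 170
VO2max = 15.3 * (170 / 71)
= 15.3 * 2.3944
= 36.63 mL/kg/min

36.63 mL/kg/min


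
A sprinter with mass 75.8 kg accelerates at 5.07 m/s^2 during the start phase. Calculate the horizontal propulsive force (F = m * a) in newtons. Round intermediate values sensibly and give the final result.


F = m * a
= 75.8 * 5.07
= 384.31 N

384.31 N


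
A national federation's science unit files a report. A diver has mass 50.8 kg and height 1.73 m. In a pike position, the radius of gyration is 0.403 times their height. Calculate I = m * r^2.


r = 0.403 * 1.73 = 0.69719 m
I = m * r^2 = 50.8 * 0.486074 = 24.693 kg*m^2

24.693 kg*m^2


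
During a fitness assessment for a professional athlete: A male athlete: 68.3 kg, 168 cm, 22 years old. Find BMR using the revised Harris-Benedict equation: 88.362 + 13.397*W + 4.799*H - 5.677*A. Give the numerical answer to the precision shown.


Intercept = 88.362
Weight contribution = 13.397 * 68.3 = 915.0151
Height contribution = 4.799 * 168 = 806.232
Age contribution = 5.677 * 22 = 124.894
BMR = 88.362 + 915.0151 + 806.232 - 124.894
= 1684.72 kcal/day

1684.72 kcal/day


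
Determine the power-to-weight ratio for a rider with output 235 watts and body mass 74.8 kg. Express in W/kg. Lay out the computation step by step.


P/W = 235 / 74.8 = 3.142 W/kg

3.142 W/kg


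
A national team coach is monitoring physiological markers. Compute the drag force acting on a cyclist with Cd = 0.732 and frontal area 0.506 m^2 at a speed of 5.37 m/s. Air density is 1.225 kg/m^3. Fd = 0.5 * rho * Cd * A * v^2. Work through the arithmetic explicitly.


Step 1: v^2 = 28.8369
Step 2: Fd = 0.5 * 1.225 * 0.732 * 0.506 * 28.8369
= 6.542 N

6.542 N


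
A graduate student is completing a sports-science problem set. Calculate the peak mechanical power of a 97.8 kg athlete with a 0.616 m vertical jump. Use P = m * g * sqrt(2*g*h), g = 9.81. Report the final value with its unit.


First, sqrt(2gh) = sqrt(2 * 9.81 * 0.616)
= sqrt(12.08592) = 3.476481 m/s
Power = 97.8 * 9.81 * 3.476481 = 3335.4 W

3335.4 W


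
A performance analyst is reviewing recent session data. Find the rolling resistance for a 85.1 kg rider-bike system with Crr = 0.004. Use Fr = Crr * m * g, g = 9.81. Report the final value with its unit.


m * g = 85.1 * 9.81 = 834.831 N
Fr = 0.004 * 834.831 = 3.339 N

3.339 N


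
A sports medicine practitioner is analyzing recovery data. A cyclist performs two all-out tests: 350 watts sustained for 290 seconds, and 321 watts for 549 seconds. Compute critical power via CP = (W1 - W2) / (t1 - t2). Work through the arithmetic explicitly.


W1 = P1 * t1 = 350 * 290 = 101500 J
W2 = P2 * t2 = 321 * 549 = 176229 J
CP = (101500 - 176229) / (290 - 549)
= 288.53 W

288.53 W


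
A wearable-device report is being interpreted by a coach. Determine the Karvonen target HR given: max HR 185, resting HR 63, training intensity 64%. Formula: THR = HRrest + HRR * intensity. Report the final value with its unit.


HRR = HRmax - HRrest = 185 - 63 = 122
THR = 63 + 122 * 0.64
= 141.08 bpm

141.08 bpm


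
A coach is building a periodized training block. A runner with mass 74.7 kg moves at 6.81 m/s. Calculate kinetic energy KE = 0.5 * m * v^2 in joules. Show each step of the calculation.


v^2 = 6.81^2 = 46.3761
KE = 0.5 * 74.7 * 46.3761
= 1732.15 J

1732.15 J


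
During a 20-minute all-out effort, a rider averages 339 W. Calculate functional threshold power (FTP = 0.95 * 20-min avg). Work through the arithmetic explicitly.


FTP = 0.95 * 339
= 322.05 W

322.05 W


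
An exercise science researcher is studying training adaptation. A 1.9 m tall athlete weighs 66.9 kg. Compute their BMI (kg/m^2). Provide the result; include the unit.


height^2 = 3.61 m^2
BMI = 66.9 / 3.61 = 18.53 kg/m^2

18.53 kg/m^2


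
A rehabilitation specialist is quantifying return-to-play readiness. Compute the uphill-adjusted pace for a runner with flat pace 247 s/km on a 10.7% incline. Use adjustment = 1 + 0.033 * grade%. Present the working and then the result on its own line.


Adjustment factor = 1 + 0.033 * 10.7 = 1.3531
Grade-adjusted pace = 247 * 1.3531 = 334.22 s/km

334.22 s/km


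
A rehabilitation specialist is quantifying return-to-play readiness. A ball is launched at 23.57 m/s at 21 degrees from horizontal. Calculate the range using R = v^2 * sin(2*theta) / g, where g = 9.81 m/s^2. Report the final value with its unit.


sin(2 * 21) = sin(42) = 0.669131
v^2 = 23.57^2 = 555.5449
R = 555.5449 * 0.669131 / 9.81
= 37.893 m

37.893 m


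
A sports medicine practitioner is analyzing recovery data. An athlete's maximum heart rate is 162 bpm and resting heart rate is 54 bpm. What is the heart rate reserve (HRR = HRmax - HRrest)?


HRR = HRmax - HRrest
= 162 - 54
= 108 bpm

108 bpm


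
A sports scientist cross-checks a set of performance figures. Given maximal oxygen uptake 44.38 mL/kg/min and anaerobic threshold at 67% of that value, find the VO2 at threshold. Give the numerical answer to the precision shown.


Percentage as decimal = 0.67
VO2 at AT = 44.38 * 0.67 = 29.73 mL/kg/min

29.73 mL/kg/min


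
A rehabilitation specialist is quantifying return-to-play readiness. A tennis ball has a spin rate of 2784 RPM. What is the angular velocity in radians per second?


Convert RPM to rad/s: multiply by 2*pi and divide by 60
omega = 2784 * 2 * pi / 60
= 291.54 rad/s

291.54 rad/s


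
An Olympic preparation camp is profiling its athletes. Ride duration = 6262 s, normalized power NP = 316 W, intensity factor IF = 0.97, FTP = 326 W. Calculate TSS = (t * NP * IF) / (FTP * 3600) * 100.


Numerator = 6262 * 316 * 0.97 = 1919428.24
Denominator = 326 * 3600 = 1173600
TSS = 1919428.24 / 1173600 * 100
= 163.55

163.55 TSS


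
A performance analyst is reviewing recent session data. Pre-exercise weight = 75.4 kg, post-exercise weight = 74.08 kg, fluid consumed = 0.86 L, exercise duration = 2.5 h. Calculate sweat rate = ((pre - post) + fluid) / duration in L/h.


Weight loss = 75.4 - 74.08 = 1.32 kg (approx L)
Total sweat = 1.32 + 0.86 = 2.18 L
Sweat rate = 2.18 / 2.5 = 0.872 L/h

0.872 L/h


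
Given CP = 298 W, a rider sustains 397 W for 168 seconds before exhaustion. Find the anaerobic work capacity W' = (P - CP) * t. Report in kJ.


Excess power = 397 - 298 = 99 W
Work above CP = 99 * 168 = 16632 J
W' = 16.632 kJ

16.632 kJ


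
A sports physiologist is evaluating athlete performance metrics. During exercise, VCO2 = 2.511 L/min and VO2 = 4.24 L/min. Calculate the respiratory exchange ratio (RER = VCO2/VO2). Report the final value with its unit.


RER = VCO2 / VO2
= 2.511 / 4.24
= 0.5922

0.5922


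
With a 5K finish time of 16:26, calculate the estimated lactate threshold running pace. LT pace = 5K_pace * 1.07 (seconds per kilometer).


Race duration = 986 s for 5 km
Average pace = 986 / 5 = 197.2 s/km
LT pace = 197.2 * 1.07
= 211.0 s/km

211.0 s/km


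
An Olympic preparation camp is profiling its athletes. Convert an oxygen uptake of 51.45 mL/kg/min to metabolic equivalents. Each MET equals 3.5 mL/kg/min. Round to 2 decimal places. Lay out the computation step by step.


One MET = 3.5 mL/kg/min
Number of METs = 51.45 / 3.5
= 14.7 METs

14.7 METs


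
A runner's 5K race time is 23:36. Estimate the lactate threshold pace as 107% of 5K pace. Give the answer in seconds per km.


Total race time = 23*60 + 36 = 1416 seconds
5K pace = 1416 / 5 = 283.2 sec/km
LT pace = 283.2 * 1.07 = 303.02 sec/km

303.02 s/km


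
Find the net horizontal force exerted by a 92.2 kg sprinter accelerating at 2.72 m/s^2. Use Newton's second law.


Newton's second law: F = m * a
F = 92.2 * 2.72 = 250.78 N

250.78 N


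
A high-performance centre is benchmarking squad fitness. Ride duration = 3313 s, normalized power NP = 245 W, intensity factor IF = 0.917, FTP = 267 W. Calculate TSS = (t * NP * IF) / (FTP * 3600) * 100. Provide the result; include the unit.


Numerator = 3313 * 245 * 0.917 = 744315.145
Denominator = 267 * 3600 = 961200
TSS = 744315.145 / 961200 * 100
= 77.44

77.44 TSS


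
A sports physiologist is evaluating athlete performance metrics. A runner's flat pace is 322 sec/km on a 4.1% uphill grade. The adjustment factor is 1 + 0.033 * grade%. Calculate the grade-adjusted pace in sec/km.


Factor = 1 + 0.033 * 4.1 = 1.1353
Adjusted pace = 322 * 1.1353
= 365.57 sec/km

365.57 s/km


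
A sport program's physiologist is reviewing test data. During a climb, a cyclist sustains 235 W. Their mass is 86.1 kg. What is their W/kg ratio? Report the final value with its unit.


Power-to-weight = 235 W / 86.1 kg
= 2.729 W/kg

2.729 W/kg


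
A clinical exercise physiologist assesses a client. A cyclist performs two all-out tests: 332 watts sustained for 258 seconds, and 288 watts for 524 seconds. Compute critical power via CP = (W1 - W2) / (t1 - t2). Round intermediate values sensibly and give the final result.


W1 = P1 * t1 = 332 * 258 = 85656 J
W2 = P2 * t2 = 288 * 524 = 150912 J
CP = (85656 - 150912) / (258 - 524)
= 245.32 W

245.32 W


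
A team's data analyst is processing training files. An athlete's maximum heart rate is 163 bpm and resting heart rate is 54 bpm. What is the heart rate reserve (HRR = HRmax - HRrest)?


HRR = HRmax - HRrest
= 163 - 54
= 109 bpm

109 bpm


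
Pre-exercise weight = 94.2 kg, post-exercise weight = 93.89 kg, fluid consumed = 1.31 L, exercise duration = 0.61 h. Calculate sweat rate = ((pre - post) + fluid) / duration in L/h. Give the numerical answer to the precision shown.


Weight loss = 94.2 - 93.89 = 0.31 kg (approx L)
Total sweat = 0.31 + 1.31 = 1.62 L
Sweat rate = 1.62 / 0.61 = 2.656 L/h

2.656 L/h


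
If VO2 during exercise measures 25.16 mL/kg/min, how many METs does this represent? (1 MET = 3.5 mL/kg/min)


METs = VO2 / 3.5 = 25.16 / 3.5 = 7.19

7.19 METs


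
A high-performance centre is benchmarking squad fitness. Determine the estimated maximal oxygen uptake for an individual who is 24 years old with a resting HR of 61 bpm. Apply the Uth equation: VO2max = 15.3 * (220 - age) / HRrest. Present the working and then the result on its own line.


HRmax = 220 - 24 = 196
VO2max = 15.3 * (196 / 61)
= 15.3 * 3.2131
= 49.16 mL/kg/min

49.16 mL/kg/min


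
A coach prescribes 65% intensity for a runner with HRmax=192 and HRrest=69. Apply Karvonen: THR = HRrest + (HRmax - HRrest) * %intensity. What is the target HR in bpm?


Heart rate reserve = 192 - 69 = 123
Intensity fraction = 65 / 100 = 0.65
THR = 69 + 123 * 0.65 = 148.95 bpm

148.95 bpm


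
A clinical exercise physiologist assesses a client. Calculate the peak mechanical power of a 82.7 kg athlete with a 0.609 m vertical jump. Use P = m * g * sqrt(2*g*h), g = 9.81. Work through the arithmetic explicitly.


First, sqrt(2gh) = sqrt(2 * 9.81 * 0.609)
= sqrt(11.94858) = 3.456672 m/s
Power = 82.7 * 9.81 * 3.456672 = 2804.35 W

2804.35 W


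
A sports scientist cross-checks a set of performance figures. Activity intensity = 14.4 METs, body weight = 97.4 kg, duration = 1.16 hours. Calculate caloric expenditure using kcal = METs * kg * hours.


kcal = 14.4 * 97.4 * 1.16
= 1402.56 * 1.16
= 1626.97 kcal

1626.97 kcal


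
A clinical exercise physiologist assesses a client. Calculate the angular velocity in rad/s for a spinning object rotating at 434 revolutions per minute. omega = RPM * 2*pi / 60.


omega = RPM * 2*pi / 60
= 434 * 6.28318531 / 60
= 45.448 rad/s

45.448 rad/s


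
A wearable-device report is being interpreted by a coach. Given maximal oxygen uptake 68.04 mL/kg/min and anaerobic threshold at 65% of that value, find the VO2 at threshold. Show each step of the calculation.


Percentage as decimal = 0.65
VO2 at AT = 68.04 * 0.65 = 44.23 mL/kg/min

44.23 mL/kg/min


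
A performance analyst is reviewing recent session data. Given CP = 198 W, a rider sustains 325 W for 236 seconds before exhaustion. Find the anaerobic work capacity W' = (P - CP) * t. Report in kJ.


Excess power = 325 - 198 = 127 W
Work above CP = 127 * 236 = 29972 J
W' = 29.972 kJ

29.972 kJ


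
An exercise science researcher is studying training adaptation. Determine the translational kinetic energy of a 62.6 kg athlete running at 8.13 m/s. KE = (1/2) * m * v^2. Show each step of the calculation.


KE = 0.5 * m * v^2
= 0.5 * 62.6 * 8.13^2
= 0.5 * 62.6 * 66.0969
= 2068.83 J

2068.83 J


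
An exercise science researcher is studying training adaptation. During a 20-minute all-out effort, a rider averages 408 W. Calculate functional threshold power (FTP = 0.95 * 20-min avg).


FTP = 0.95 * 408
= 387.6 W

387.6 W


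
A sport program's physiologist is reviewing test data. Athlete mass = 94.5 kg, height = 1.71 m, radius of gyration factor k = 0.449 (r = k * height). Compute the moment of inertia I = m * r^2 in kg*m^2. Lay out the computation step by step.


r = k * height = 0.449 * 1.71 = 0.76779 m
r^2 = 0.76779^2 = 0.589501
I = 94.5 * 0.589501 = 55.708 kg*m^2

55.708 kg*m^2


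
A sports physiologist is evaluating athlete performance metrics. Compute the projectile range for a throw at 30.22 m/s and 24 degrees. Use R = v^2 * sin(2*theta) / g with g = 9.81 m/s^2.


Two times the angle = 48 degrees
sin(48) = 0.743145
R = 913.2484 * 0.743145 / 9.81 = 69.182 m

69.182 m


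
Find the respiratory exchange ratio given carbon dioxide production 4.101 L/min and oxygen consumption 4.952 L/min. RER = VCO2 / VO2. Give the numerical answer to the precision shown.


VCO2 = 4.101 L/min
VO2 = 4.952 L/min
RER = 4.101 / 4.952 = 0.8282

0.8282


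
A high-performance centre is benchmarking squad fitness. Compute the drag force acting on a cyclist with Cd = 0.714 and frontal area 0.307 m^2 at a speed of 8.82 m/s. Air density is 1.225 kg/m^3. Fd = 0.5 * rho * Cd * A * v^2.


Step 1: v^2 = 77.7924
Step 2: Fd = 0.5 * 1.225 * 0.714 * 0.307 * 77.7924
= 10.444 N

10.444 N


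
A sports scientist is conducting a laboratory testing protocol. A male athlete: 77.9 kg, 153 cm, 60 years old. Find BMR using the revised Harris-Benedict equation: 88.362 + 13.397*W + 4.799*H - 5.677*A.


Intercept = 88.362
Weight contribution = 13.397 * 77.9 = 1043.6263
Height contribution = 4.799 * 153 = 734.247
Age contribution = 5.677 * 60 = 340.62
BMR = 88.362 + 1043.6263 + 734.247 - 340.62
= 1525.62 kcal/day

1525.62 kcal/day


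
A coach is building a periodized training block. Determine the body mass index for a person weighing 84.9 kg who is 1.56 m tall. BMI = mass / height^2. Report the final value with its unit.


BMI = mass / height^2
= 84.9 / 1.56^2
= 84.9 / 2.4336
= 34.89 kg/m^2

34.89 kg/m^2


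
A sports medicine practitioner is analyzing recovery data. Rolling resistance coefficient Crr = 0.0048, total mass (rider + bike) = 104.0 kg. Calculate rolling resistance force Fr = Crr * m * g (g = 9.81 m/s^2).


Fr = Crr * m * g
= 0.0048 * 104.0 * 9.81
= 4.897 N

4.897 N


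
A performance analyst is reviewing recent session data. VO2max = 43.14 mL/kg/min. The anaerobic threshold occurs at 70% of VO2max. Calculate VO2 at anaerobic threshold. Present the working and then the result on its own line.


AT fraction = 70 / 100 = 0.7
AT VO2 = 43.14 * 0.7
= 30.2 mL/kg/min

30.2 mL/kg/min


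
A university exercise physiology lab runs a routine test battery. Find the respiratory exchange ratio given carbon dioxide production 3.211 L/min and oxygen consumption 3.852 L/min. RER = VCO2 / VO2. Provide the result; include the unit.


VCO2 = 3.211 L/min
VO2 = 3.852 L/min
RER = 3.211 / 3.852 = 0.8336

0.8336


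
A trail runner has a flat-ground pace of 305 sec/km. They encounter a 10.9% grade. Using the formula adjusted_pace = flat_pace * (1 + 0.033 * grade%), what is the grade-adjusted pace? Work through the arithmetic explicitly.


Grade factor = 1 + 0.033 * 10.9 = 1.3597
Adjusted = 305 * 1.3597 = 414.71 sec/km

414.71 s/km


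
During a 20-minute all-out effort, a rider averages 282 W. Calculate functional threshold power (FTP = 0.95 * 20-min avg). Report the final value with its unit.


FTP = 0.95 * 282
= 267.9 W

267.9 W


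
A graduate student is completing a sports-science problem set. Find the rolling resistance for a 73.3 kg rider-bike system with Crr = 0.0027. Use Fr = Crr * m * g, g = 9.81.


m * g = 73.3 * 9.81 = 719.073 N
Fr = 0.0027 * 719.073 = 1.941 N

1.941 N


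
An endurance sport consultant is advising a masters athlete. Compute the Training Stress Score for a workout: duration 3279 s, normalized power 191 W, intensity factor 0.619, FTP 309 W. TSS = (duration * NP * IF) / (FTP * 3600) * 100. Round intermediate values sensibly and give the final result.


Product = 3279 * 191 * 0.619 = 387672.891
Base = 309 * 3600 = 1112400
TSS = 387672.891 / 1112400 * 100 = 34.85

34.85 TSS


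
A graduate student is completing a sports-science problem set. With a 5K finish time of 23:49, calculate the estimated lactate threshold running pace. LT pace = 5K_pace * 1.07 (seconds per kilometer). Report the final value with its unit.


Race duration = 1429 s for 5 km
Average pace = 1429 / 5 = 285.8 s/km
LT pace = 285.8 * 1.07
= 305.81 s/km

305.81 s/km


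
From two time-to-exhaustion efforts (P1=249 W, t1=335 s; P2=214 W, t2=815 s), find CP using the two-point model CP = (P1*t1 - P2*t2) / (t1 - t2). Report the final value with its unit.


Work in trial 1 = 83415 J
Work in trial 2 = 174410 J
Delta work = -90995 J
Delta time = -480 s
CP = -90995 / -480 = 189.57 W

189.57 W


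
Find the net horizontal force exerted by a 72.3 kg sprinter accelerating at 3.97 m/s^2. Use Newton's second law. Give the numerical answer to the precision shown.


Newton's second law: F = m * a
F = 72.3 * 3.97 = 287.03 N

287.03 N


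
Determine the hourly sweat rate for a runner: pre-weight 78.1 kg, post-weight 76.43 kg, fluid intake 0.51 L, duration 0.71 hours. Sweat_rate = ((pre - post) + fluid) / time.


Mass lost = 78.1 - 76.43 = 1.67 kg
Add fluid consumed: 1.67 + 0.51 = 2.18 L total sweat
Sweat rate = 2.18 / 0.71 = 3.07 L/h

3.07 L/h


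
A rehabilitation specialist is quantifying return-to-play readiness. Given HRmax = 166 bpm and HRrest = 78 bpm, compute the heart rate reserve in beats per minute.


Heart rate reserve = maximum HR minus resting HR
HRR = 166 - 78 = 88 bpm

88 bpm


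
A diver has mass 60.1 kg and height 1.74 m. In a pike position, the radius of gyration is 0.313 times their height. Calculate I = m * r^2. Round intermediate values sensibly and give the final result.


r = 0.313 * 1.74 = 0.54462 m
I = m * r^2 = 60.1 * 0.296611 = 17.826 kg*m^2

17.826 kg*m^2


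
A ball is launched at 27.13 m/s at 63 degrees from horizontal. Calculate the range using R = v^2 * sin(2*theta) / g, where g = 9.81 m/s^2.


sin(2 * 63) = sin(126) = 0.809017
v^2 = 27.13^2 = 736.0369
R = 736.0369 * 0.809017 / 9.81
= 60.7 m

60.7 m


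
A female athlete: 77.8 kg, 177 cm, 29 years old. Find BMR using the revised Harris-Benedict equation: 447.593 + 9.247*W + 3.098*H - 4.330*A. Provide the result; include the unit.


Intercept = 447.593
Weight contribution = 9.247 * 77.8 = 719.4166
Height contribution = 3.098 * 177 = 548.346
Age contribution = 4.33 * 29 = 125.57
BMR = 447.593 + 719.4166 + 548.346 - 125.57
= 1589.79 kcal/day

1589.79 kcal/day


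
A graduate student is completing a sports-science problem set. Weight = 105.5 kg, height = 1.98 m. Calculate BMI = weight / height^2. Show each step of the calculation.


height^2 = 1.98^2 = 3.9204
BMI = 105.5 / 3.9204 = 26.91 kg/m^2

26.91 kg/m^2


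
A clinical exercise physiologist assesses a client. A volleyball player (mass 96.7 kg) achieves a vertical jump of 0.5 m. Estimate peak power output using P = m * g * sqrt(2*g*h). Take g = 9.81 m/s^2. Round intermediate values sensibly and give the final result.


2 * g * h = 2 * 9.81 * 0.5 = 9.81
sqrt(9.81) = 3.132092 m/s
P = 96.7 * 9.81 * 3.132092 = 2971.19 W

2971.19 W


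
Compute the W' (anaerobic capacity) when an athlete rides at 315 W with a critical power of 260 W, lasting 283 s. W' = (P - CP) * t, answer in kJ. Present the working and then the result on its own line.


Above-CP power = 55 W
Duration = 283 s
W' = 55 * 283 = 15565 J
Convert: 15565 / 1000 = 15.565 kJ

15.565 kJ


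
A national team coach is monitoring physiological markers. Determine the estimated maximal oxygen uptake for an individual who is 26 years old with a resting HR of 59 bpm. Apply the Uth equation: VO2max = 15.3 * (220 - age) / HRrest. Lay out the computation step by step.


HRmax = 220 - 26 = 194
VO2max = 15.3 * (194 / 59)
= 15.3 * 3.2881
= 50.31 mL/kg/min

50.31 mL/kg/min


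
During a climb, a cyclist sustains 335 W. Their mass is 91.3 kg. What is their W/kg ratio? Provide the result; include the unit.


Power-to-weight = 335 W / 91.3 kg
= 3.669 W/kg

3.669 W/kg


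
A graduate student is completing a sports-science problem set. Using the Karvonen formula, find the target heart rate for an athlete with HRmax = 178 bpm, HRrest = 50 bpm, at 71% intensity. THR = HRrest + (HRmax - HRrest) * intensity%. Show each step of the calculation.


HRR = 178 - 50 = 128
THR = 50 + 128 * 0.71
= 50 + 90.88
= 140.88 bpm

140.88 bpm


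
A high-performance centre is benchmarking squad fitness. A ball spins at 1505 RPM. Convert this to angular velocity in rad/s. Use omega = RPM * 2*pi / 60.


omega = 1505 * 2 * pi / 60
= 1505 * 6.28318531 / 60
= 9456.194 / 60
= 157.603 rad/s

157.603 rad/s


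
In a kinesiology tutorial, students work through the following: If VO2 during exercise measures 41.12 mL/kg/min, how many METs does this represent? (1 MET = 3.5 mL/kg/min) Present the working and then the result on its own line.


METs = VO2 / 3.5 = 41.12 / 3.5 = 11.75

11.75 METs


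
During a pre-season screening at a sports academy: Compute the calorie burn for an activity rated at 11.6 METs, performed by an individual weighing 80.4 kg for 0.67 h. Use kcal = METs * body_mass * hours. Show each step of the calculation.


Product of METs and mass = 11.6 * 80.4 = 932.64
Total kcal = 932.64 * 0.67 = 624.87 kcal

624.87 kcal


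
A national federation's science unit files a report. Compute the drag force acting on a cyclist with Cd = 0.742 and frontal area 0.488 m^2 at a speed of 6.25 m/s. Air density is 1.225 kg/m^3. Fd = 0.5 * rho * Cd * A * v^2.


Step 1: v^2 = 39.0625
Step 2: Fd = 0.5 * 1.225 * 0.742 * 0.488 * 39.0625
= 8.663 N

8.663 N


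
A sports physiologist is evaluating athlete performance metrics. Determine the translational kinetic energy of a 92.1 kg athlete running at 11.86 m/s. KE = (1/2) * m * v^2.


KE = 0.5 * m * v^2
= 0.5 * 92.1 * 11.86^2
= 0.5 * 92.1 * 140.6596
= 6477.37 J

6477.37 J


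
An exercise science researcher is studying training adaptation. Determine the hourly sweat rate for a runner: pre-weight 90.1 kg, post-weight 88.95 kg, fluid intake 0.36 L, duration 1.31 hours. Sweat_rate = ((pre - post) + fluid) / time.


Mass lost = 90.1 - 88.95 = 1.15 kg
Add fluid consumed: 1.15 + 0.36 = 1.51 L total sweat
Sweat rate = 1.51 / 1.31 = 1.153 L/h

1.153 L/h


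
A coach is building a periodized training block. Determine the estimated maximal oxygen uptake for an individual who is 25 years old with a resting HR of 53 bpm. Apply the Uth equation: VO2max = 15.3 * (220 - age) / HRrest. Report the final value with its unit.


HRmax = 220 - 25 = 195
VO2max = 15.3 * (195 / 53)
= 15.3 * 3.6792
= 56.29 mL/kg/min

56.29 mL/kg/min


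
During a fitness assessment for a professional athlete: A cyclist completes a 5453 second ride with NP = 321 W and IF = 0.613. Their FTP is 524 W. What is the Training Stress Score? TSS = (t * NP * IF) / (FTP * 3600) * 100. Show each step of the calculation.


t * NP * IF = 5453 * 321 * 0.613 = 1073003.169
FTP * 3600 = 1886400
TSS = (1073003.169 / 1886400) * 100 = 56.88

56.88 TSS


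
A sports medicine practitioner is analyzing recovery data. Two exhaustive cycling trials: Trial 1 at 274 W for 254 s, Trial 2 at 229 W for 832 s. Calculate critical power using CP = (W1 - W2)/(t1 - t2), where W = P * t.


W1 = 274 * 254 = 69596 J
W2 = 229 * 832 = 190528 J
CP = (69596 - 190528) / (254 - 832)
= -120932 / -578
= 209.22 W

209.22 W


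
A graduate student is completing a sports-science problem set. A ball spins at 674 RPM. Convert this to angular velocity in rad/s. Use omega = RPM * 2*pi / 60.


omega = 674 * 2 * pi / 60
= 674 * 6.28318531 / 60
= 4234.867 / 60
= 70.581 rad/s

70.581 rad/s


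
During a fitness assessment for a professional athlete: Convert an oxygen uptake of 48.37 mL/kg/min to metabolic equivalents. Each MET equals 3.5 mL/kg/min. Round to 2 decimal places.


One MET = 3.5 mL/kg/min
Number of METs = 48.37 / 3.5
= 13.82 METs

13.82 METs


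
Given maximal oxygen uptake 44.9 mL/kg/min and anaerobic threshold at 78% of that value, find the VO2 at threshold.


Percentage as decimal = 0.78
VO2 at AT = 44.9 * 0.78 = 35.02 mL/kg/min

35.02 mL/kg/min


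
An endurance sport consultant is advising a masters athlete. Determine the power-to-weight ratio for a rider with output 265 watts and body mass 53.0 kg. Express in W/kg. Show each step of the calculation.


P/W = 265 / 53.0 = 5.0 W/kg

5.0 W/kg


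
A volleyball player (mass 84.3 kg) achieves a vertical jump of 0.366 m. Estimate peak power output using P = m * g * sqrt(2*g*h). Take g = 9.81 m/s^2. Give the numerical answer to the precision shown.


2 * g * h = 2 * 9.81 * 0.366 = 7.18092
sqrt(7.18092) = 2.679724 m/s
P = 84.3 * 9.81 * 2.679724 = 2216.09 W

2216.09 W


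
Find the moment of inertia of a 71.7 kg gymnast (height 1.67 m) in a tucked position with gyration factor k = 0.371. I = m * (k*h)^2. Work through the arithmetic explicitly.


Radius of gyration = 0.371 * 1.67 = 0.61957 m
I = 71.7 * 0.61957^2
= 71.7 * 0.383867
= 27.523 kg*m^2

27.523 kg*m^2


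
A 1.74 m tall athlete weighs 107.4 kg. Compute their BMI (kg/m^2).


height^2 = 3.0276 m^2
BMI = 107.4 / 3.0276 = 35.47 kg/m^2

35.47 kg/m^2


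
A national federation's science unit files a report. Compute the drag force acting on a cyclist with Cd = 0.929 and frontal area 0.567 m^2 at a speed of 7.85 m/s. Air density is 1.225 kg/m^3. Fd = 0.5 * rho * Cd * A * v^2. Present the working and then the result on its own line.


Step 1: v^2 = 61.6225
Step 2: Fd = 0.5 * 1.225 * 0.929 * 0.567 * 61.6225
= 19.881 N

19.881 N


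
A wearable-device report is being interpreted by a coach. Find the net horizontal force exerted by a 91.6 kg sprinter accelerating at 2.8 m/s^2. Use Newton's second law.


Newton's second law: F = m * a
F = 91.6 * 2.8 = 256.48 N

256.48 N


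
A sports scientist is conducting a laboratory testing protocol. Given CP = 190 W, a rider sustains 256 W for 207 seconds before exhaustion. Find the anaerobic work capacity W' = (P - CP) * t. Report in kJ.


Excess power = 256 - 190 = 66 W
Work above CP = 66 * 207 = 13662 J
W' = 13.662 kJ

13.662 kJ


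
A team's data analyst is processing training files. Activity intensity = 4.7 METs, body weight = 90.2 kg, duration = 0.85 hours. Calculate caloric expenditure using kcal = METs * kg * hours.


kcal = 4.7 * 90.2 * 0.85
= 423.94 * 0.85
= 360.35 kcal

360.35 kcal


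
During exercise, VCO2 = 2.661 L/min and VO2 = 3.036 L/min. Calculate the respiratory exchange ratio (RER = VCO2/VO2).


RER = VCO2 / VO2
= 2.661 / 3.036
= 0.8765

0.8765


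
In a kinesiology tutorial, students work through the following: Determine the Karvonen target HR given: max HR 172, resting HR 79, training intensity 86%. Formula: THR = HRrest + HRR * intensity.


HRR = HRmax - HRrest = 172 - 79 = 93
THR = 79 + 93 * 0.86
= 158.98 bpm

158.98 bpm


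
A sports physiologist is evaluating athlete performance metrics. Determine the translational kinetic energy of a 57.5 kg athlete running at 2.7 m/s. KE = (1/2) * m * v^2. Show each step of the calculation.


KE = 0.5 * m * v^2
= 0.5 * 57.5 * 2.7^2
= 0.5 * 57.5 * 7.29
= 209.59 J

209.59 J


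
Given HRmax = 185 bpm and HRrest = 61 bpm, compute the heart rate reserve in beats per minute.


Heart rate reserve = maximum HR minus resting HR
HRR = 185 - 61 = 124 bpm

124 bpm


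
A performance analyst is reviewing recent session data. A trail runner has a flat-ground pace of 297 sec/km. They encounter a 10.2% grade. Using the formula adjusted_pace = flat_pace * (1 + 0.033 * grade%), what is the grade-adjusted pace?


Grade factor = 1 + 0.033 * 10.2 = 1.3366
Adjusted = 297 * 1.3366 = 396.97 sec/km

396.97 s/km


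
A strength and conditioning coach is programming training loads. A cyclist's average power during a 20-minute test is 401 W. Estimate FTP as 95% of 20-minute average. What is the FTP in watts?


FTP = 20-min power * 0.95
= 401 * 0.95
= 380.95 W

380.95 W


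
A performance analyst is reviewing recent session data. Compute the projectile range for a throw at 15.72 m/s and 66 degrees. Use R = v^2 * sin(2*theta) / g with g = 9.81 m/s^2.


Two times the angle = 132 degrees
sin(132) = 0.743145
R = 247.1184 * 0.743145 / 9.81 = 18.72 m

18.72 m


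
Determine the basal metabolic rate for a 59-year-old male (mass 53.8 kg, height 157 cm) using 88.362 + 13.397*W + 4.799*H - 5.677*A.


BMR = 88.362 + 13.397*53.8 + 4.799*157 - 5.677*59
= 1227.62 kcal/day

1227.62 kcal/day


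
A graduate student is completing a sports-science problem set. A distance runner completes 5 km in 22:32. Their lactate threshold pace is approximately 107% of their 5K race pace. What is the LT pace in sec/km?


Convert to seconds: 22 min 32 s = 1352 s
Pace per km = 1352 / 5 = 270.4 s/km
LT pace = 270.4 * 1.07 = 289.33 s/km

289.33 s/km


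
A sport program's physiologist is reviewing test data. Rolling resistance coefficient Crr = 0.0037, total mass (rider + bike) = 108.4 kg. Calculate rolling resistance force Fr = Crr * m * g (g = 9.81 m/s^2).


Fr = Crr * m * g
= 0.0037 * 108.4 * 9.81
= 3.935 N

3.935 N


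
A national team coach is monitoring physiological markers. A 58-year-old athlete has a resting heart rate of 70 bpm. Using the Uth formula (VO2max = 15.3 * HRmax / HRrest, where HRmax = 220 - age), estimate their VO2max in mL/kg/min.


HRmax = 220 - 58 = 162 bpm
Ratio = HRmax / HRrest = 162 / 70 = 2.3143
VO2max = 15.3 * 2.3143 = 35.41 mL/kg/min

35.41 mL/kg/min


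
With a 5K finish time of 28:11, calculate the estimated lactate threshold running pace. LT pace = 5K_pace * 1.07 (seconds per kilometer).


Race duration = 1691 s for 5 km
Average pace = 1691 / 5 = 338.2 s/km
LT pace = 338.2 * 1.07
= 361.87 s/km

361.87 s/km


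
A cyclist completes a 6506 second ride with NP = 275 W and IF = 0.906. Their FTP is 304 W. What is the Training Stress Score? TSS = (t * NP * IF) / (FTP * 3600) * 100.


t * NP * IF = 6506 * 275 * 0.906 = 1620969.9
FTP * 3600 = 1094400
TSS = (1620969.9 / 1094400) * 100 = 148.11

148.11 TSS


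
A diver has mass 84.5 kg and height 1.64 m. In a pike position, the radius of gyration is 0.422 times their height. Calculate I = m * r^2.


r = 0.422 * 1.64 = 0.69208 m
I = m * r^2 = 84.5 * 0.478975 = 40.473 kg*m^2

40.473 kg*m^2


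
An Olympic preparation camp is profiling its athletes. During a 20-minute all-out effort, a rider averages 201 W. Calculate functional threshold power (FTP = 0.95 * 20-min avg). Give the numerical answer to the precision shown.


FTP = 0.95 * 201
= 190.95 W

190.95 W
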